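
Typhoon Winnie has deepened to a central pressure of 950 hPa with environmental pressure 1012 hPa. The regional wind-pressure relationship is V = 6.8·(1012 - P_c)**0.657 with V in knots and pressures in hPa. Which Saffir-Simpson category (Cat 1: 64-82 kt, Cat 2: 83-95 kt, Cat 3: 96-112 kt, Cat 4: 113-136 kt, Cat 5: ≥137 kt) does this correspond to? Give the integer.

ΔP = 1012 − 950 = 62 hPa.
V ≈ 6.8 × 62^0.657 = 6.8 × 15.05 ≈ 102 kt.
102 kt falls in the Category 3 band.

3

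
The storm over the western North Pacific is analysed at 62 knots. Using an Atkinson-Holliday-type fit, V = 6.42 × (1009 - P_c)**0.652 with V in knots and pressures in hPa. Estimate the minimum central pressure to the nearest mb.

977 mb

ΔP = (V / 6.42)^(1/0.652) = (62/6.42)^1.534.
62/6.42 = 9.657; 9.657^1.534 ≈ 32.40 mb.
P_c = 1009 − 32.40 = 976.60 ≈ 977 mb.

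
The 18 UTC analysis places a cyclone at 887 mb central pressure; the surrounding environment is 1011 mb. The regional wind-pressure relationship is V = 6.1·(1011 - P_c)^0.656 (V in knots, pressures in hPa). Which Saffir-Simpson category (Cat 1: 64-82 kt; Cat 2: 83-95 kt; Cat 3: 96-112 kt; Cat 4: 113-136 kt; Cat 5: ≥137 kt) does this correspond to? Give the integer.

ΔP = 1011 − 887 = 124 mb.
V ≈ 6.1 × 124^0.656 = 6.1 × 23.62 ≈ 144 kt.
144 kt falls in the Category 5 band.

5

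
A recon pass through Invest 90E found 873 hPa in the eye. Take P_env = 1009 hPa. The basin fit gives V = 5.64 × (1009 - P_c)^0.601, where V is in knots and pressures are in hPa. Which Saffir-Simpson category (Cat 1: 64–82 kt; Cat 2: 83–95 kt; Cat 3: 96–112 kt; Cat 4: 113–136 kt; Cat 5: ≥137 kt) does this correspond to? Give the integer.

3

ΔP = 1009 − 873 = 136 hPa.
V ≈ 5.64 × 136^0.601 = 5.64 × 19.15 ≈ 108 kt.
108 kt falls in the Category 3 band.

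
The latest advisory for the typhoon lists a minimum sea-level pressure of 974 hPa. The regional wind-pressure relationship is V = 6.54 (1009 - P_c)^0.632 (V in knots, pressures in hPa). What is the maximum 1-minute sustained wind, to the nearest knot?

ΔP = 1009 − 974 = 35 hPa.
35^0.632 ≈ 9.459.
V ≈ 6.54 × 9.459 ≈ 61.9 kt.

62 kt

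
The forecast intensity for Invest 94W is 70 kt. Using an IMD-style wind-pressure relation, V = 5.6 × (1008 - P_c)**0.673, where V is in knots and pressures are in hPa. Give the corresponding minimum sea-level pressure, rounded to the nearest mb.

ΔP = (V / 5.6)^(1/0.673) = (70/5.6)^1.486.
70/5.6 = 12.500; 12.500^1.486 ≈ 42.65 mb.
P_c = 1008 − 42.65 = 965.35 ≈ 965 mb.

965 mb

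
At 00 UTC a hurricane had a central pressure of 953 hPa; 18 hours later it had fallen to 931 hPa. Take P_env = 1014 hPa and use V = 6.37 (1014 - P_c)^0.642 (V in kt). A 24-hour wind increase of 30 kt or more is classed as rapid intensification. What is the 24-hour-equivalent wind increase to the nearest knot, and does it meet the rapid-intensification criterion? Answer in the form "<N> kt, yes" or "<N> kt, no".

V₁: ΔP = 61, V ≈ 6.37 × 61^0.642 ≈ 89.19 kt.
V₂: ΔP = 83, V ≈ 6.37 × 83^0.642 ≈ 108.69 kt.
ΔV over 18 h = 19.50 kt → 24 h equivalent = 19.50 × 24/18 ≈ 26.00 kt.
26 kt < 30 kt ⇒ not rapid intensification.

26 kt, no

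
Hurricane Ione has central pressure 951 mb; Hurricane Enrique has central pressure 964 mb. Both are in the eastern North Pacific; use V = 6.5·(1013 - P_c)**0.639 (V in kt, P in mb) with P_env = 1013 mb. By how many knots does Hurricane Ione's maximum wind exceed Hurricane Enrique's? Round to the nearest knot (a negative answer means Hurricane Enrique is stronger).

Hurricane Ione: ΔP = 62; V ≈ 6.5 × 62^0.639 ≈ 90.83 kt.
Hurricane Enrique: ΔP = 49; V ≈ 6.5 × 49^0.639 ≈ 78.15 kt.
Difference ≈ 90.83 − 78.15 = 12.68 → 13 kt.

13 kt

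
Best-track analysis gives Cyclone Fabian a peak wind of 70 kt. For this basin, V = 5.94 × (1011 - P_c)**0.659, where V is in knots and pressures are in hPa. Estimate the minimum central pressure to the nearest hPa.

ΔP = (V / 5.94)^(1/0.659) = (70/5.94)^1.517.
70/5.94 = 11.785; 11.785^1.517 ≈ 42.23 hPa.
P_c = 1011 − 42.23 = 968.77 ≈ 969 hPa.

969 hPa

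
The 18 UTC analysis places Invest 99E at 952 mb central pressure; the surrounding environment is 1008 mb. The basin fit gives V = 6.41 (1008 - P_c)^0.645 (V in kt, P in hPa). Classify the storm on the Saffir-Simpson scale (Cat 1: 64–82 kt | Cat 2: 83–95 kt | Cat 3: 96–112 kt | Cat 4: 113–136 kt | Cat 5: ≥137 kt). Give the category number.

2

ΔP = 1008 − 952 = 56 mb.
V ≈ 6.41 × 56^0.645 = 6.41 × 13.41 ≈ 86 kt.
86 kt falls in the Category 2 band.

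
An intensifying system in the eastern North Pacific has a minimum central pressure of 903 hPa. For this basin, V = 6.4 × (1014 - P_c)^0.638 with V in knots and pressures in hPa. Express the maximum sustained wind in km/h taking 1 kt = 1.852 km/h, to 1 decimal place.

ΔP = 1014 − 903 = 111 hPa.
V ≈ 6.4 × 111^0.638 = 6.4 × 20.180 ≈ 129.150 kt.
129.150 × 1.852 ≈ 239.19 km/h → 239.2 km/h.

239.2 km/h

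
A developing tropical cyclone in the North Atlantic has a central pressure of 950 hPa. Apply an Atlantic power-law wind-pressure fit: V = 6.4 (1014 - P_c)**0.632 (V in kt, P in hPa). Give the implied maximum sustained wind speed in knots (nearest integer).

89 kt

ΔP = 1014 − 950 = 64 hPa.
64^0.632 ≈ 13.852.
V ≈ 6.4 × 13.852 ≈ 88.7 kt.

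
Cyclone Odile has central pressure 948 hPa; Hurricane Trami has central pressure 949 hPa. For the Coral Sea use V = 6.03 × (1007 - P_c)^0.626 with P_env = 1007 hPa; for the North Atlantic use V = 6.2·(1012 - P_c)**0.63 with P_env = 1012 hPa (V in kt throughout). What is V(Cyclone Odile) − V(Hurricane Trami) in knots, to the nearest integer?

Cyclone Odile: ΔP = 59; V ≈ 6.03 × 59^0.626 ≈ 77.42 kt.
Hurricane Trami: ΔP = 63; V ≈ 6.2 × 63^0.63 ≈ 84.33 kt.
Difference ≈ 77.42 − 84.33 = -6.91 → -7 kt.

-7 kt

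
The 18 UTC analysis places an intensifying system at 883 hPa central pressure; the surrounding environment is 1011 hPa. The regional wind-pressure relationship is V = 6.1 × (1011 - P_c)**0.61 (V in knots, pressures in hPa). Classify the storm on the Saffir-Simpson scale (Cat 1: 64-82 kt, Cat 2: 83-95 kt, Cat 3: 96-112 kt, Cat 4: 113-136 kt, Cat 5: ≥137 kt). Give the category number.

4

ΔP = 1011 − 883 = 128 hPa.
V ≈ 6.1 × 128^0.61 = 6.1 × 19.29 ≈ 118 kt.
118 kt falls in the Category 4 band.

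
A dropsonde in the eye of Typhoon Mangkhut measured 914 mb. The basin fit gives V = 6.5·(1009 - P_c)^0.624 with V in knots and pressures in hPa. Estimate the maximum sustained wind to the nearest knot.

ΔP = 1009 − 914 = 95 mb.
95^0.624 ≈ 17.144.
V ≈ 6.5 × 17.144 ≈ 111.4 kt.

111 kt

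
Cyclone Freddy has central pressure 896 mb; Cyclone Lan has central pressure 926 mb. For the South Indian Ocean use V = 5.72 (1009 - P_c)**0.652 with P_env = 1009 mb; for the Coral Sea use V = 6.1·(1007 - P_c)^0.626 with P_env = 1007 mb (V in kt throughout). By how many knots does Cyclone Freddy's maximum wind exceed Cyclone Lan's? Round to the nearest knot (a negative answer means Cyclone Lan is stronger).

29 kt

Cyclone Freddy: ΔP = 113; V ≈ 5.72 × 113^0.652 ≈ 124.74 kt.
Cyclone Lan: ΔP = 81; V ≈ 6.1 × 81^0.626 ≈ 95.51 kt.
Difference ≈ 124.74 − 95.51 = 29.23 → 29 kt.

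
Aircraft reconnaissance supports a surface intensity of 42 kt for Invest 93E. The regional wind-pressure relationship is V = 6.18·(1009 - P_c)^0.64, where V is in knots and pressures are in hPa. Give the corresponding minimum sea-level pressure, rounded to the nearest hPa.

ΔP = (V / 6.18)^(1/0.64) = (42/6.18)^1.562.
42/6.18 = 6.796; 6.796^1.562 ≈ 19.97 hPa.
P_c = 1009 − 19.97 = 989.03 ≈ 989 hPa.

989 hPa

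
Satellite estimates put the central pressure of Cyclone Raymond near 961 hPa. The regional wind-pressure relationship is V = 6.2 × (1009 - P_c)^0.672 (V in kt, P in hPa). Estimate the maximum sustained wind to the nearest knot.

84 kt

ΔP = 1009 − 961 = 48 hPa.
48^0.672 ≈ 13.483.
V ≈ 6.2 × 13.483 ≈ 83.6 kt.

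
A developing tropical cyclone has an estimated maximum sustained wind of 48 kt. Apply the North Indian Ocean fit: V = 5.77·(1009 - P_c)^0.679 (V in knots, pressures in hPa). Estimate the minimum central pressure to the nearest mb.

986 mb

ΔP = (V / 5.77)^(1/0.679) = (48/5.77)^1.473.
48/5.77 = 8.319; 8.319^1.473 ≈ 22.65 mb.
P_c = 1009 − 22.65 = 986.35 ≈ 986 mb.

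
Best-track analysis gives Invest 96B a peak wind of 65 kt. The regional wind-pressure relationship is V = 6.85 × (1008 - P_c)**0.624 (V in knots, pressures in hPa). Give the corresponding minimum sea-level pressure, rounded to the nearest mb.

ΔP = (V / 6.85)^(1/0.624) = (65/6.85)^1.603.
65/6.85 = 9.489; 9.489^1.603 ≈ 36.82 mb.
P_c = 1008 − 36.82 = 971.18 ≈ 971 mb.

971 mb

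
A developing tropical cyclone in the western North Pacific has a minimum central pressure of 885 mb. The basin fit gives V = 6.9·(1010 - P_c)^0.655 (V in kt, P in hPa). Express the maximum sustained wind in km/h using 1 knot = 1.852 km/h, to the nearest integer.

302 km/h

ΔP = 1010 − 885 = 125 mb.
V ≈ 6.9 × 125^0.655 = 6.9 × 23.631 ≈ 163.052 kt.
163.052 × 1.852 ≈ 301.97 km/h → 302 km/h.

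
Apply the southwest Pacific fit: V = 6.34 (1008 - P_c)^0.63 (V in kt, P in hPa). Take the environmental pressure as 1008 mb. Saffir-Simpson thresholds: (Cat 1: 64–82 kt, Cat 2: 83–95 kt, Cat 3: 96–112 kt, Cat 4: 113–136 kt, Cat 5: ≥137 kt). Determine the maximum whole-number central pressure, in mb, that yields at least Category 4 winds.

Category 4 begins at V = 113 kt.
Required ΔP = (113/6.34)^(1/0.63) = 17.823^1.587 ≈ 96.76 mb.
P_c ≤ 1008 − 96.76 = 911.24, so the highest integer P_c is 911 mb.

911 mb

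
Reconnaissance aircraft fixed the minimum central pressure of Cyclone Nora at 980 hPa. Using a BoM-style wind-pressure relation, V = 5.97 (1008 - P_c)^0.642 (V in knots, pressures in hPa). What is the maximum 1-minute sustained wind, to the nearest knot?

ΔP = 1008 − 980 = 28 hPa.
28^0.642 ≈ 8.493.
V ≈ 5.97 × 8.493 ≈ 50.7 kt.

51 kt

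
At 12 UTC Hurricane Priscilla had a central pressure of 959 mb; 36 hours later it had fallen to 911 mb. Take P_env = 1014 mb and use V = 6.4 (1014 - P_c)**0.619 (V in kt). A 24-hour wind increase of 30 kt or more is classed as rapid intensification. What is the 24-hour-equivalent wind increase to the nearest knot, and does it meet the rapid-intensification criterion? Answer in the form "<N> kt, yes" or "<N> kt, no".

24 kt, no

V₁: ΔP = 55, V ≈ 6.4 × 55^0.619 ≈ 76.47 kt.
V₂: ΔP = 103, V ≈ 6.4 × 103^0.619 ≈ 112.75 kt.
ΔV over 36 h = 36.28 kt → 24 h equivalent = 36.28 × 24/36 ≈ 24.19 kt.
24 kt < 30 kt ⇒ not rapid intensification.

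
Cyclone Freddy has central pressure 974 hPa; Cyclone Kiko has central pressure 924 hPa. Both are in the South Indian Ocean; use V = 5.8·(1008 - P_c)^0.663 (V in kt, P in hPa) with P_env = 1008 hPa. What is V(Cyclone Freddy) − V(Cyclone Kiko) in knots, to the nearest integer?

-49 kt

Cyclone Freddy: ΔP = 34; V ≈ 5.8 × 34^0.663 ≈ 60.09 kt.
Cyclone Kiko: ΔP = 84; V ≈ 5.8 × 84^0.663 ≈ 109.45 kt.
Difference ≈ 60.09 − 109.45 = -49.36 → -49 kt.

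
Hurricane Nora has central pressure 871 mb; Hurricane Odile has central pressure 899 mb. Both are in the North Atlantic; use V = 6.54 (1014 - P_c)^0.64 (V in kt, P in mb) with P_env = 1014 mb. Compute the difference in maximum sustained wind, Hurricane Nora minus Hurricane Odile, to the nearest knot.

20 kt

Hurricane Nora: ΔP = 143; V ≈ 6.54 × 143^0.64 ≈ 156.67 kt.
Hurricane Odile: ΔP = 115; V ≈ 6.54 × 115^0.64 ≈ 136.28 kt.
Difference ≈ 156.67 − 136.28 = 20.39 → 20 kt.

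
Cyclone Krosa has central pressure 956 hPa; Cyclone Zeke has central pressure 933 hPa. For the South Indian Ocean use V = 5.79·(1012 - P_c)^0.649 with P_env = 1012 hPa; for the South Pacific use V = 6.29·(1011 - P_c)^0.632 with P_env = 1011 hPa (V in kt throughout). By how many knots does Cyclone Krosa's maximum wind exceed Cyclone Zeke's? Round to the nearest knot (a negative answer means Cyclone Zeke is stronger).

-20 kt

Cyclone Krosa: ΔP = 56; V ≈ 5.79 × 56^0.649 ≈ 78.93 kt.
Cyclone Zeke: ΔP = 78; V ≈ 6.29 × 78^0.632 ≈ 98.73 kt.
Difference ≈ 78.93 − 98.73 = -19.80 → -20 kt.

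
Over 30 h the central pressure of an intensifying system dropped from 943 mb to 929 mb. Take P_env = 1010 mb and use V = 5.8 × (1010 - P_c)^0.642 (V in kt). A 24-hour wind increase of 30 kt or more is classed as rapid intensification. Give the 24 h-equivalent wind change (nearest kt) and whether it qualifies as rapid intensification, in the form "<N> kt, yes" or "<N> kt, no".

V₁: ΔP = 67, V ≈ 5.8 × 67^0.642 ≈ 86.25 kt.
V₂: ΔP = 81, V ≈ 5.8 × 81^0.642 ≈ 97.43 kt.
ΔV over 30 h = 11.18 kt → 24 h equivalent = 11.18 × 24/30 ≈ 8.94 kt.
9 kt < 30 kt ⇒ not rapid intensification.

9 kt, no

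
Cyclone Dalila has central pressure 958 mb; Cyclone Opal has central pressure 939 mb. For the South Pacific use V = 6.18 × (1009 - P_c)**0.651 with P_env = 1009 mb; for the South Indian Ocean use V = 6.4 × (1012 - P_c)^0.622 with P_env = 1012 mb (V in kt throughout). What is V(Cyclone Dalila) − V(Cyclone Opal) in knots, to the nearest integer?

Cyclone Dalila: ΔP = 51; V ≈ 6.18 × 51^0.651 ≈ 79.91 kt.
Cyclone Opal: ΔP = 73; V ≈ 6.4 × 73^0.622 ≈ 92.29 kt.
Difference ≈ 79.91 − 92.29 = -12.38 → -12 kt.

-12 kt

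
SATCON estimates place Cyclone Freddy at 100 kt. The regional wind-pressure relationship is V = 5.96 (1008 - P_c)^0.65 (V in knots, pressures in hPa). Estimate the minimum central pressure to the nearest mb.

ΔP = (V / 5.96)^(1/0.65) = (100/5.96)^1.538.
100/5.96 = 16.779; 16.779^1.538 ≈ 76.60 mb.
P_c = 1008 − 76.60 = 931.40 ≈ 931 mb.

931 mb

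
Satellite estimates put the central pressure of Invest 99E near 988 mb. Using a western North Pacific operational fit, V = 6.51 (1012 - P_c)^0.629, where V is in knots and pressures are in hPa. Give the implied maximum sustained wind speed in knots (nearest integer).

ΔP = 1012 − 988 = 24 mb.
24^0.629 ≈ 7.382.
V ≈ 6.51 × 7.382 ≈ 48.1 kt.

48 kt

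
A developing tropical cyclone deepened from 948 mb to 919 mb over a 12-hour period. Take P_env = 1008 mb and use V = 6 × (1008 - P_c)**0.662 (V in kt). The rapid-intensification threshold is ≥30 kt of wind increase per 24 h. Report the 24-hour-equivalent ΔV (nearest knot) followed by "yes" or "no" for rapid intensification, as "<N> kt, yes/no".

54 kt, yes

V₁: ΔP = 60, V ≈ 6 × 60^0.662 ≈ 90.22 kt.
V₂: ΔP = 89, V ≈ 6 × 89^0.662 ≈ 117.12 kt.
ΔV over 12 h = 26.90 kt → 24 h equivalent = 26.90 × 24/12 ≈ 53.80 kt.
54 kt ≥ 30 kt ⇒ rapid intensification.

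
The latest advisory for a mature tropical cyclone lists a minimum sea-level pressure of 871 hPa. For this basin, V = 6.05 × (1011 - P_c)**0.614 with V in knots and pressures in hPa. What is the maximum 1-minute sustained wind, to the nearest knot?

126 kt

ΔP = 1011 − 871 = 140 hPa.
140^0.614 ≈ 20.784.
V ≈ 6.05 × 20.784 ≈ 125.7 kt.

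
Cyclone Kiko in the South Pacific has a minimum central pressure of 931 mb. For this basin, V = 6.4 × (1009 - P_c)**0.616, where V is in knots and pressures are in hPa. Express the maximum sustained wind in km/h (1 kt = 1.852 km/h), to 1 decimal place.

ΔP = 1009 − 931 = 78 mb.
V ≈ 6.4 × 78^0.616 = 6.4 × 14.640 ≈ 93.694 kt.
93.694 × 1.852 ≈ 173.52 km/h → 173.5 km/h.

173.5 km/h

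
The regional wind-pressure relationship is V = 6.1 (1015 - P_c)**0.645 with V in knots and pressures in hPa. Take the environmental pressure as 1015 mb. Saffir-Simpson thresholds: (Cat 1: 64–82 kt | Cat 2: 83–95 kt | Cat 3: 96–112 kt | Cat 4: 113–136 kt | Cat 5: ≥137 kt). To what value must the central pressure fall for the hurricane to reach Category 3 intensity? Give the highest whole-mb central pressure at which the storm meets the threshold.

Category 3 begins at V = 96 kt.
Required ΔP = (96/6.1)^(1/0.645) = 15.738^1.550 ≈ 71.73 mb.
P_c ≤ 1015 − 71.73 = 943.27, so the highest integer P_c is 943 mb.

943 mb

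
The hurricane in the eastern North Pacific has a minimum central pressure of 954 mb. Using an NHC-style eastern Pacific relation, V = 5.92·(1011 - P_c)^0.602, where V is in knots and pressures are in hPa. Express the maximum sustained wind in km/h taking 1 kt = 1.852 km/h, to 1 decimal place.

125.0 km/h

ΔP = 1011 − 954 = 57 mb.
V ≈ 5.92 × 57^0.602 = 5.92 × 11.403 ≈ 67.508 kt.
67.508 × 1.852 ≈ 125.03 km/h → 125.0 km/h.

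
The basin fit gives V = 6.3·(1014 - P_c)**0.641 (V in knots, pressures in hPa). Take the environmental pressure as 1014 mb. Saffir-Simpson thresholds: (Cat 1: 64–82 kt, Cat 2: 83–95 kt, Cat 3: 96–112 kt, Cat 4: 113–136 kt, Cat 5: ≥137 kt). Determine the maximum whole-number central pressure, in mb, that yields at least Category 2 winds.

958 mb

Category 2 begins at V = 83 kt.
Required ΔP = (83/6.3)^(1/0.641) = 13.175^1.560 ≈ 55.83 mb.
P_c ≤ 1014 − 55.83 = 958.17, so the highest integer P_c is 958 mb.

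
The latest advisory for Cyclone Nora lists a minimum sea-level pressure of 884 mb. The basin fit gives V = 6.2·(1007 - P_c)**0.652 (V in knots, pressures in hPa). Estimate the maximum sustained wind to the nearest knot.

143 kt

ΔP = 1007 − 884 = 123 mb.
123^0.652 ≈ 23.047.
V ≈ 6.2 × 23.047 ≈ 142.9 kt.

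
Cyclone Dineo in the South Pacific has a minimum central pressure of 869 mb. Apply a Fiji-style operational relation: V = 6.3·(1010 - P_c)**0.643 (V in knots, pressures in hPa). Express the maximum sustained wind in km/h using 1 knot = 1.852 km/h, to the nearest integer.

ΔP = 1010 − 869 = 141 mb.
V ≈ 6.3 × 141^0.643 = 6.3 × 24.096 ≈ 151.806 kt.
151.806 × 1.852 ≈ 281.14 km/h → 281 km/h.

281 km/h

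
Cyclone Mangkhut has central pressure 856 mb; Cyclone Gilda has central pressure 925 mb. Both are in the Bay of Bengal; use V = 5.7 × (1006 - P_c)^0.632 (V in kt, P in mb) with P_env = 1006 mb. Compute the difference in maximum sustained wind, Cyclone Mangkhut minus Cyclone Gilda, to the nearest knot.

Cyclone Mangkhut: ΔP = 150; V ≈ 5.7 × 150^0.632 ≈ 135.26 kt.
Cyclone Gilda: ΔP = 81; V ≈ 5.7 × 81^0.632 ≈ 91.63 kt.
Difference ≈ 135.26 − 91.63 = 43.63 → 44 kt.

44 kt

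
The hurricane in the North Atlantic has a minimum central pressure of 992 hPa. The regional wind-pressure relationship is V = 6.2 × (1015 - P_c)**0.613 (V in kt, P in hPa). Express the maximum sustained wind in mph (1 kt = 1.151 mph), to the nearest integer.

ΔP = 1015 − 992 = 23 hPa.
V ≈ 6.2 × 23^0.613 = 6.2 × 6.835 ≈ 42.377 kt.
42.377 × 1.151 ≈ 48.78 mph → 49 mph.

49 mph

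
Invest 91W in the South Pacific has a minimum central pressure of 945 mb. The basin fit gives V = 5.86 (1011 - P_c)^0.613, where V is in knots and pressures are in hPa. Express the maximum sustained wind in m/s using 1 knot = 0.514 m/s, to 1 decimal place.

ΔP = 1011 − 945 = 66 mb.
V ≈ 5.86 × 66^0.613 = 5.86 × 13.043 ≈ 76.432 kt.
76.432 × 0.514 ≈ 39.29 m/s → 39.3 m/s.

39.3 m/s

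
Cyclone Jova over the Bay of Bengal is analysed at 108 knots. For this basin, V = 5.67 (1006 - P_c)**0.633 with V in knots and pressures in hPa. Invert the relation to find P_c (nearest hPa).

901 hPa

ΔP = (V / 5.67)^(1/0.633) = (108/5.67)^1.580.
108/5.67 = 19.048; 19.048^1.580 ≈ 105.16 hPa.
P_c = 1006 − 105.16 = 900.84 ≈ 901 hPa.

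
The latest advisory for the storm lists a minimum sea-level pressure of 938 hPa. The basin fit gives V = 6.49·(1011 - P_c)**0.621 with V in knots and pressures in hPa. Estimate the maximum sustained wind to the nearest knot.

93 kt

ΔP = 1011 − 938 = 73 hPa.
73^0.621 ≈ 14.359.
V ≈ 6.49 × 14.359 ≈ 93.2 kt.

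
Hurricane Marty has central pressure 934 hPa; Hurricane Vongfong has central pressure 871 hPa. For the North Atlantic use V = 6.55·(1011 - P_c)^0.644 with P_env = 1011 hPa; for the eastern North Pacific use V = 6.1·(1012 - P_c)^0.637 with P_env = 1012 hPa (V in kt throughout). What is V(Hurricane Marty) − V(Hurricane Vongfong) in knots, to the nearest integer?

-35 kt

Hurricane Marty: ΔP = 77; V ≈ 6.55 × 77^0.644 ≈ 107.43 kt.
Hurricane Vongfong: ΔP = 141; V ≈ 6.1 × 141^0.637 ≈ 142.69 kt.
Difference ≈ 107.43 − 142.69 = -35.26 → -35 kt.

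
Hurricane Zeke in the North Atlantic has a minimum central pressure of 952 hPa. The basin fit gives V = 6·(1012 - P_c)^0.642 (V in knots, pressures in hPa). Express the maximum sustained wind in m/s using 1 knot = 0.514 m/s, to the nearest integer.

43 m/s

ΔP = 1012 − 952 = 60 hPa.
V ≈ 6 × 60^0.642 = 6 × 13.854 ≈ 83.124 kt.
83.124 × 0.514 ≈ 42.73 m/s → 43 m/s.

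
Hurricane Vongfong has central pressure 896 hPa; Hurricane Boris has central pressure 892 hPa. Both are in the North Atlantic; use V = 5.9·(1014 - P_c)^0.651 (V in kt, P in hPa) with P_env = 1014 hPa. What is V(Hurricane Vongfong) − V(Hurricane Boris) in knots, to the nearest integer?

-3 kt

Hurricane Vongfong: ΔP = 118; V ≈ 5.9 × 118^0.651 ≈ 131.72 kt.
Hurricane Boris: ΔP = 122; V ≈ 5.9 × 122^0.651 ≈ 134.61 kt.
Difference ≈ 131.72 − 134.61 = -2.89 → -3 kt.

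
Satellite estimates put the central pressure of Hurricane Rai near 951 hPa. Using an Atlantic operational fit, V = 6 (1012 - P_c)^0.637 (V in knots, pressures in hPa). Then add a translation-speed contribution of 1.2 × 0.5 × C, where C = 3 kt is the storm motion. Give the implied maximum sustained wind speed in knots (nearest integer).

84 kt

ΔP = 1012 − 951 = 61 hPa.
61^0.637 ≈ 13.717.
V ≈ 6 × 13.717 ≈ 82.3 kt.
Translation term: 1.2 × 0.5 × 3 = 1.8 kt.
Corrected V ≈ 84.1 kt → 84 kt.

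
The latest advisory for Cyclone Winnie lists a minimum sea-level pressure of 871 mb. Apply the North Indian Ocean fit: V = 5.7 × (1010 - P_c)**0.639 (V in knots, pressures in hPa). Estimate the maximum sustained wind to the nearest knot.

133 kt

ΔP = 1010 − 871 = 139 mb.
139^0.639 ≈ 23.409.
V ≈ 5.7 × 23.409 ≈ 133.4 kt.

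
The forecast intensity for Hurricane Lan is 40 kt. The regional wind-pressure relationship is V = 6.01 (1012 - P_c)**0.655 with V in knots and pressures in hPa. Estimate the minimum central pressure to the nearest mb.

994 mb

ΔP = (V / 6.01)^(1/0.655) = (40/6.01)^1.527.
40/6.01 = 6.656; 6.656^1.527 ≈ 18.06 mb.
P_c = 1012 − 18.06 = 993.94 ≈ 994 mb.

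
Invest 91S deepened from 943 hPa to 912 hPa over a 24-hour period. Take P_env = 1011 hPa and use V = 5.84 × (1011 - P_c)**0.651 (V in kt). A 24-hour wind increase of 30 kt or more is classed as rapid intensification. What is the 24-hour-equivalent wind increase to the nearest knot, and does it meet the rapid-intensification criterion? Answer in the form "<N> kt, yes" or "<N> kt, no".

V₁: ΔP = 68, V ≈ 5.84 × 68^0.651 ≈ 91.07 kt.
V₂: ΔP = 99, V ≈ 5.84 × 99^0.651 ≈ 116.30 kt.
ΔV over 24 h = 25.23 kt → 24 h equivalent = 25.23 × 24/24 ≈ 25.23 kt.
25 kt < 30 kt ⇒ not rapid intensification.

25 kt, no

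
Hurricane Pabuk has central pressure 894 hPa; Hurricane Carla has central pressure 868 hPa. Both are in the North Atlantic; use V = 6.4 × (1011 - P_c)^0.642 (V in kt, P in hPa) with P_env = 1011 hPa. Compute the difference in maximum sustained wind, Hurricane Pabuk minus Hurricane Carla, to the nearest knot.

-19 kt

Hurricane Pabuk: ΔP = 117; V ≈ 6.4 × 117^0.642 ≈ 136.13 kt.
Hurricane Carla: ΔP = 143; V ≈ 6.4 × 143^0.642 ≈ 154.85 kt.
Difference ≈ 136.13 − 154.85 = -18.72 → -19 kt.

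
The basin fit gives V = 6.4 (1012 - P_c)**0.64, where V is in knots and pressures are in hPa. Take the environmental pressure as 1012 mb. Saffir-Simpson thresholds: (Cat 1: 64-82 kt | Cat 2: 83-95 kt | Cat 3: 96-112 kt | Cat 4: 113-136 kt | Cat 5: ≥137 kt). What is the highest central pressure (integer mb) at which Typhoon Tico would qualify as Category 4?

Category 4 begins at V = 113 kt.
Required ΔP = (113/6.4)^(1/0.64) = 17.656^1.562 ≈ 88.77 mb.
P_c ≤ 1012 − 88.77 = 923.23, so the highest integer P_c is 923 mb.

923 mb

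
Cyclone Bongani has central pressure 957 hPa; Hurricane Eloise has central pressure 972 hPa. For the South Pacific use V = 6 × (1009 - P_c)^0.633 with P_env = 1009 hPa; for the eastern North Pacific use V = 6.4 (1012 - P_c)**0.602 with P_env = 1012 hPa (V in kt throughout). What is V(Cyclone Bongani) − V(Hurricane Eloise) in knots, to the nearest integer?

14 kt

Cyclone Bongani: ΔP = 52; V ≈ 6 × 52^0.633 ≈ 73.18 kt.
Hurricane Eloise: ΔP = 40; V ≈ 6.4 × 40^0.602 ≈ 58.97 kt.
Difference ≈ 73.18 − 58.97 = 14.21 → 14 kt.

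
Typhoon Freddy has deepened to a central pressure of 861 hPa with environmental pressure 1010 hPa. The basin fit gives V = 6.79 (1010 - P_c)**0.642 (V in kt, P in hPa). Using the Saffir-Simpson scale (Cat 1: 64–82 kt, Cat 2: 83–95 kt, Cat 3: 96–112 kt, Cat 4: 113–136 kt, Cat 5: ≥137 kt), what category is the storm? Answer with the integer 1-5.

ΔP = 1010 − 861 = 149 hPa.
V ≈ 6.79 × 149^0.642 = 6.79 × 24.84 ≈ 169 kt.
169 kt falls in the Category 5 band.

5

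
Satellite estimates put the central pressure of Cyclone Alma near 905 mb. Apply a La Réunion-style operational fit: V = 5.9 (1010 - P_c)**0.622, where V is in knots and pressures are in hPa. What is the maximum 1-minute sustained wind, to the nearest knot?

107 kt

ΔP = 1010 − 905 = 105 mb.
105^0.622 ≈ 18.079.
V ≈ 5.9 × 18.079 ≈ 106.7 kt.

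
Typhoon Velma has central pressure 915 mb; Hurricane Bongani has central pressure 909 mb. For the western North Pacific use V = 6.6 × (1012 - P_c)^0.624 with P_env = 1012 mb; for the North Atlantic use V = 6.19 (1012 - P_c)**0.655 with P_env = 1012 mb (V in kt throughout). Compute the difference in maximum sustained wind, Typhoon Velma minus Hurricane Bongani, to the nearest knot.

Typhoon Velma: ΔP = 97; V ≈ 6.6 × 97^0.624 ≈ 114.63 kt.
Hurricane Bongani: ΔP = 103; V ≈ 6.19 × 103^0.655 ≈ 128.85 kt.
Difference ≈ 114.63 − 128.85 = -14.22 → -14 kt.

-14 kt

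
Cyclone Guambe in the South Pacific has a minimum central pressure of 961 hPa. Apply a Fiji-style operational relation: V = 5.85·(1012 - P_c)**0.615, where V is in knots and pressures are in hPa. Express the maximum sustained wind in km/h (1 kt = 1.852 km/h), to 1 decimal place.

ΔP = 1012 − 961 = 51 hPa.
V ≈ 5.85 × 51^0.615 = 5.85 × 11.224 ≈ 65.662 kt.
65.662 × 1.852 ≈ 121.61 km/h → 121.6 km/h.

121.6 km/h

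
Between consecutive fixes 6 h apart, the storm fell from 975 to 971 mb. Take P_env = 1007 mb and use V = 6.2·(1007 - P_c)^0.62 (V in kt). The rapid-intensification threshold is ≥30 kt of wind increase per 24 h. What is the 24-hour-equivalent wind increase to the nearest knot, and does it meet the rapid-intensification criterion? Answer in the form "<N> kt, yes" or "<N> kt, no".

V₁: ΔP = 32, V ≈ 6.2 × 32^0.62 ≈ 53.16 kt.
V₂: ΔP = 36, V ≈ 6.2 × 36^0.62 ≈ 57.19 kt.
ΔV over 6 h = 4.03 kt → 24 h equivalent = 4.03 × 24/6 ≈ 16.12 kt.
16 kt < 30 kt ⇒ not rapid intensification.

16 kt, no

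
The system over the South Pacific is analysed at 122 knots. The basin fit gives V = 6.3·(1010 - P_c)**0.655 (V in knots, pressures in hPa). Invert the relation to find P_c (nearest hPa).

918 hPa

ΔP = (V / 6.3)^(1/0.655) = (122/6.3)^1.527.
122/6.3 = 19.365; 19.365^1.527 ≈ 92.24 hPa.
P_c = 1010 − 92.24 = 917.76 ≈ 918 hPa.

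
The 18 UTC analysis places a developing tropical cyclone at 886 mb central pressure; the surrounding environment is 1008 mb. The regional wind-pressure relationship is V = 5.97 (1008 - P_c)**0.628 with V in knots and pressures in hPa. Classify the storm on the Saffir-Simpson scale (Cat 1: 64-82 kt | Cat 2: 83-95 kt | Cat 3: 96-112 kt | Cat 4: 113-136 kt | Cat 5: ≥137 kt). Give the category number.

4

ΔP = 1008 − 886 = 122 mb.
V ≈ 5.97 × 122^0.628 = 5.97 × 20.43 ≈ 122 kt.
122 kt falls in the Category 4 band.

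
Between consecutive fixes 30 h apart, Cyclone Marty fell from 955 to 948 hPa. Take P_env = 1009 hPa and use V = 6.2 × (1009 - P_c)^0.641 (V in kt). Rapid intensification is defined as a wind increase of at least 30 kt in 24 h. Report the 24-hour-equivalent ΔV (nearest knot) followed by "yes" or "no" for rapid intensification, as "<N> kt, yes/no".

5 kt, no

V₁: ΔP = 54, V ≈ 6.2 × 54^0.641 ≈ 79.96 kt.
V₂: ΔP = 61, V ≈ 6.2 × 61^0.641 ≈ 86.45 kt.
ΔV over 30 h = 6.49 kt → 24 h equivalent = 6.49 × 24/30 ≈ 5.19 kt.
5 kt < 30 kt ⇒ not rapid intensification.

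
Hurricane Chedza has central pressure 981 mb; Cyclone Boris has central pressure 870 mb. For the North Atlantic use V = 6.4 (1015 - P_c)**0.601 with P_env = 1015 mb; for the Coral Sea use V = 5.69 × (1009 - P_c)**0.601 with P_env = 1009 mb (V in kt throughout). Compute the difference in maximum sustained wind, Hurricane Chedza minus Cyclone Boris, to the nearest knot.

-57 kt

Hurricane Chedza: ΔP = 34; V ≈ 6.4 × 34^0.601 ≈ 53.28 kt.
Cyclone Boris: ΔP = 139; V ≈ 5.69 × 139^0.601 ≈ 110.42 kt.
Difference ≈ 53.28 − 110.42 = -57.14 → -57 kt.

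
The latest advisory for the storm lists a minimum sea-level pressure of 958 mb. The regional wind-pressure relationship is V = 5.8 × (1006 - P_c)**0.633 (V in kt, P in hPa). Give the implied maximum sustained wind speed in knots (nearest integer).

ΔP = 1006 − 958 = 48 mb.
48^0.633 ≈ 11.594.
V ≈ 5.8 × 11.594 ≈ 67.2 kt.

67 kt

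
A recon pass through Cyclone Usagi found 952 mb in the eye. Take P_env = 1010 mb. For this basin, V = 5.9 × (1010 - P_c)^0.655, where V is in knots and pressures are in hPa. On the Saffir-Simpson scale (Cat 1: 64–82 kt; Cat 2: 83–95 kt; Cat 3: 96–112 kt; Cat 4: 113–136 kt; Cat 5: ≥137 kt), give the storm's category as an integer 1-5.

ΔP = 1010 − 952 = 58 mb.
V ≈ 5.9 × 58^0.655 = 5.9 × 14.29 ≈ 84 kt.
84 kt falls in the Category 2 band.

2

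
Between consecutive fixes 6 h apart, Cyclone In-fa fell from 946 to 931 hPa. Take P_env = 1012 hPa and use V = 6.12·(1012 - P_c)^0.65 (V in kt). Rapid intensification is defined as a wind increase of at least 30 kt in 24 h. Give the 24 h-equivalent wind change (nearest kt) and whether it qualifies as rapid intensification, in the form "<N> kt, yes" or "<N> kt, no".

V₁: ΔP = 66, V ≈ 6.12 × 66^0.65 ≈ 93.21 kt.
V₂: ΔP = 81, V ≈ 6.12 × 81^0.65 ≈ 106.48 kt.
ΔV over 6 h = 13.27 kt → 24 h equivalent = 13.27 × 24/6 ≈ 53.08 kt.
53 kt ≥ 30 kt ⇒ rapid intensification.

53 kt, yes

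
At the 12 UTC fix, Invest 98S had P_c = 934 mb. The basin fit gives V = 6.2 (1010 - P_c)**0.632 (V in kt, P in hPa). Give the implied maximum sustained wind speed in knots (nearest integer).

ΔP = 1010 − 934 = 76 mb.
76^0.632 ≈ 15.441.
V ≈ 6.2 × 15.441 ≈ 95.7 kt.

96 kt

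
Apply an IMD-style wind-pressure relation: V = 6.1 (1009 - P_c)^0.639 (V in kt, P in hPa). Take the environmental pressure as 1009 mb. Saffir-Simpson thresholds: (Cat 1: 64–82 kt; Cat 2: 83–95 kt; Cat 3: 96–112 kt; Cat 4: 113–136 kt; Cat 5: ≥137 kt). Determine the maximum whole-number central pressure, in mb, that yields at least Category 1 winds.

969 mb

Category 1 begins at V = 64 kt.
Required ΔP = (64/6.1)^(1/0.639) = 10.492^1.565 ≈ 39.59 mb.
P_c ≤ 1009 − 39.59 = 969.41, so the highest integer P_c is 969 mb.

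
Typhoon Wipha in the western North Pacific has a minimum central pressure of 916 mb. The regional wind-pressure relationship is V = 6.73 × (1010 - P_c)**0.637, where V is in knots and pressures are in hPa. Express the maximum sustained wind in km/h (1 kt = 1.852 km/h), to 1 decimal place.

ΔP = 1010 − 916 = 94 mb.
V ≈ 6.73 × 94^0.637 = 6.73 × 18.067 ≈ 121.590 kt.
121.590 × 1.852 ≈ 225.18 km/h → 225.2 km/h.

225.2 km/h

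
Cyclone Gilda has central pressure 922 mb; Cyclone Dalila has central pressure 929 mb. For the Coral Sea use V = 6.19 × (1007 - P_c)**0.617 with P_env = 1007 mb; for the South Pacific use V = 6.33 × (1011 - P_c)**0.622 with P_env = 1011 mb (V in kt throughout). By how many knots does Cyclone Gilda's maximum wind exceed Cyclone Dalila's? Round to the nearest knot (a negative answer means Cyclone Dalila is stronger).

Cyclone Gilda: ΔP = 85; V ≈ 6.19 × 85^0.617 ≈ 95.97 kt.
Cyclone Dalila: ΔP = 82; V ≈ 6.33 × 82^0.622 ≈ 98.13 kt.
Difference ≈ 95.97 − 98.13 = -2.16 → -2 kt.

-2 kt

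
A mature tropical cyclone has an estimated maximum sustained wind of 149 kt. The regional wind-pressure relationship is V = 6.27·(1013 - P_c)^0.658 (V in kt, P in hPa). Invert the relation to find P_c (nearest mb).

ΔP = (V / 6.27)^(1/0.658) = (149/6.27)^1.520.
149/6.27 = 23.764; 23.764^1.520 ≈ 123.33 mb.
P_c = 1013 − 123.33 = 889.67 ≈ 890 mb.

890 mb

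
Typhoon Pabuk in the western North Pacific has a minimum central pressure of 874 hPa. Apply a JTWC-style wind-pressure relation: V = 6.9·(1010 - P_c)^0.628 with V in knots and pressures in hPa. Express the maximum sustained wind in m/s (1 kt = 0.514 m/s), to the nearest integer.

78 m/s

ΔP = 1010 − 874 = 136 hPa.
V ≈ 6.9 × 136^0.628 = 6.9 × 21.871 ≈ 150.908 kt.
150.908 × 0.514 ≈ 77.57 m/s → 78 m/s.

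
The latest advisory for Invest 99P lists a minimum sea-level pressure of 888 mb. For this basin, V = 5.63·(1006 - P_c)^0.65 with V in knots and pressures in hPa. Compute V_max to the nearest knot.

125 kt

ΔP = 1006 − 888 = 118 mb.
118^0.65 ≈ 22.219.
V ≈ 5.63 × 22.219 ≈ 125.1 kt.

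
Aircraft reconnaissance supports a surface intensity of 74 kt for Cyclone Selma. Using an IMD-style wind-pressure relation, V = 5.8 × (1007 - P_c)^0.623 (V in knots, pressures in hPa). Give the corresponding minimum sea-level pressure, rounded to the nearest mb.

947 mb

ΔP = (V / 5.8)^(1/0.623) = (74/5.8)^1.605.
74/5.8 = 12.759; 12.759^1.605 ≈ 59.56 mb.
P_c = 1007 − 59.56 = 947.44 ≈ 947 mb.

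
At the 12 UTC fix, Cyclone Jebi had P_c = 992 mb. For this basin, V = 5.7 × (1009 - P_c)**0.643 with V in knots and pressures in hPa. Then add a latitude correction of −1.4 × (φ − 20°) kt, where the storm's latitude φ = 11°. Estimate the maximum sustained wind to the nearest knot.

48 kt

ΔP = 1009 − 992 = 17 mb.
17^0.643 ≈ 6.183.
V ≈ 5.7 × 6.183 ≈ 35.2 kt.
Latitude correction: −1.4 × (11 − 20) = 12.6 kt.
Corrected V ≈ 47.8 kt → 48 kt.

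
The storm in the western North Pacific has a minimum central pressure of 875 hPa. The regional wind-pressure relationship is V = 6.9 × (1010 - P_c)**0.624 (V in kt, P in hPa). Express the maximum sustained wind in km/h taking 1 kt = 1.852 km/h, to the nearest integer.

ΔP = 1010 − 875 = 135 hPa.
V ≈ 6.9 × 135^0.624 = 6.9 × 21.347 ≈ 147.291 kt.
147.291 × 1.852 ≈ 272.78 km/h → 273 km/h.

273 km/h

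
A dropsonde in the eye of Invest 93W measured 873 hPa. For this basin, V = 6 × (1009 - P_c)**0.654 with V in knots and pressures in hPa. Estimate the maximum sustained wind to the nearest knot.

149 kt

ΔP = 1009 − 873 = 136 hPa.
136^0.654 ≈ 24.850.
V ≈ 6 × 24.850 ≈ 149.1 kt.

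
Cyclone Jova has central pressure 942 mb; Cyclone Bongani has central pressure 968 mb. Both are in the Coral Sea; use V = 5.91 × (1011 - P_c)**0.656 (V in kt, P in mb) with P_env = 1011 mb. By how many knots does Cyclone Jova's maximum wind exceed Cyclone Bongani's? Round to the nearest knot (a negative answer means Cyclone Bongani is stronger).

Cyclone Jova: ΔP = 69; V ≈ 5.91 × 69^0.656 ≈ 95.03 kt.
Cyclone Bongani: ΔP = 43; V ≈ 5.91 × 43^0.656 ≈ 69.69 kt.
Difference ≈ 95.03 − 69.69 = 25.34 → 25 kt.

25 kt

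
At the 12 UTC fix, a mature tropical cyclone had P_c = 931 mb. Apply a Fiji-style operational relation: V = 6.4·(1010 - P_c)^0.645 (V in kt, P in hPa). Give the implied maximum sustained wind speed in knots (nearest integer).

ΔP = 1010 − 931 = 79 mb.
79^0.645 ≈ 16.748.
V ≈ 6.4 × 16.748 ≈ 107.2 kt.

107 kt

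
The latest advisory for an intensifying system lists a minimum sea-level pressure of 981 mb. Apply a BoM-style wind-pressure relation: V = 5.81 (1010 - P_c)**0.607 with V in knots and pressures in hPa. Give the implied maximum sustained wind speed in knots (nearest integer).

ΔP = 1010 − 981 = 29 mb.
29^0.607 ≈ 7.721.
V ≈ 5.81 × 7.721 ≈ 44.9 kt.

45 kt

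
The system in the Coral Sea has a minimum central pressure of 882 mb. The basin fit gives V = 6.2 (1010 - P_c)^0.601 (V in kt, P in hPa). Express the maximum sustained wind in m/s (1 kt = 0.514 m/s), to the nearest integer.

ΔP = 1010 − 882 = 128 mb.
V ≈ 6.2 × 128^0.601 = 6.2 × 18.469 ≈ 114.505 kt.
114.505 × 0.514 ≈ 58.86 m/s → 59 m/s.

59 m/s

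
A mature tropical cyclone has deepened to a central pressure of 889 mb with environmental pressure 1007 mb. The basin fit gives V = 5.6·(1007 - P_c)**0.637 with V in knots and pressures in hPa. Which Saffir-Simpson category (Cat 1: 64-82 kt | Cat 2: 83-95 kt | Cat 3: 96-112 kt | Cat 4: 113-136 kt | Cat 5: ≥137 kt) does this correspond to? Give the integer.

4

ΔP = 1007 − 889 = 118 mb.
V ≈ 5.6 × 118^0.637 = 5.6 × 20.88 ≈ 117 kt.
117 kt falls in the Category 4 band.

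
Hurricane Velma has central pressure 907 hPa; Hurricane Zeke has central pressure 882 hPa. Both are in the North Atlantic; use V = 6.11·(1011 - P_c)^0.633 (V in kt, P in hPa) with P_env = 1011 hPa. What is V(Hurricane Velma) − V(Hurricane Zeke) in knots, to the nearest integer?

Hurricane Velma: ΔP = 104; V ≈ 6.11 × 104^0.633 ≈ 115.56 kt.
Hurricane Zeke: ΔP = 129; V ≈ 6.11 × 129^0.633 ≈ 132.45 kt.
Difference ≈ 115.56 − 132.45 = -16.89 → -17 kt.

-17 kt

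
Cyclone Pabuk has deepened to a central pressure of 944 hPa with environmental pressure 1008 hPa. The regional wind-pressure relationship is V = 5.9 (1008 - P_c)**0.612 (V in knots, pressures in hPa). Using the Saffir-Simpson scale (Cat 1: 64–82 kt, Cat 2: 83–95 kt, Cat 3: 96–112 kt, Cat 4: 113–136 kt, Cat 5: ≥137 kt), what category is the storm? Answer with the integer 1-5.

1

ΔP = 1008 − 944 = 64 hPa.
V ≈ 5.9 × 64^0.612 = 5.9 × 12.75 ≈ 75 kt.
75 kt falls in the Category 1 band.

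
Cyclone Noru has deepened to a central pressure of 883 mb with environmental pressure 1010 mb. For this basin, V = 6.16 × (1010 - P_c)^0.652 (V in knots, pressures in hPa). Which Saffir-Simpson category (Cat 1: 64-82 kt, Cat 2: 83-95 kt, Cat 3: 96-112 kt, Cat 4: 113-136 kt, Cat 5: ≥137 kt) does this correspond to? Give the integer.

5

ΔP = 1010 − 883 = 127 mb.
V ≈ 6.16 × 127^0.652 = 6.16 × 23.53 ≈ 145 kt.
145 kt falls in the Category 5 band.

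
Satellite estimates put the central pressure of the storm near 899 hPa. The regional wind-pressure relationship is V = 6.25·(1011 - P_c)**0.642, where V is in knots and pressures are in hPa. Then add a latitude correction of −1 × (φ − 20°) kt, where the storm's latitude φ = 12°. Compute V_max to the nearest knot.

ΔP = 1011 − 899 = 112 hPa.
112^0.642 ≈ 20.682.
V ≈ 6.25 × 20.682 ≈ 129.3 kt.
Latitude correction: −1 × (12 − 20) = 8 kt.
Corrected V ≈ 137.3 kt → 137 kt.

137 kt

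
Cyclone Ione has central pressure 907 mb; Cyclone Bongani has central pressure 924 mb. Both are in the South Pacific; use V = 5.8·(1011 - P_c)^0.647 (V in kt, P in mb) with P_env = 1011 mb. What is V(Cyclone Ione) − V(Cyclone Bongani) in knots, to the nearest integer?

Cyclone Ione: ΔP = 104; V ≈ 5.8 × 104^0.647 ≈ 117.07 kt.
Cyclone Bongani: ΔP = 87; V ≈ 5.8 × 87^0.647 ≈ 104.30 kt.
Difference ≈ 117.07 − 104.30 = 12.77 → 13 kt.

13 kt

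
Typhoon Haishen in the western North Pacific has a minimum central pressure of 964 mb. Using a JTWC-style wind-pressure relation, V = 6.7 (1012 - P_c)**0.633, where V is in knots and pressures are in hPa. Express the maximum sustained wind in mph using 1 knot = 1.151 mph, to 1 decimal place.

89.4 mph

ΔP = 1012 − 964 = 48 mb.
V ≈ 6.7 × 48^0.633 = 6.7 × 11.594 ≈ 77.678 kt.
77.678 × 1.151 ≈ 89.41 mph → 89.4 mph.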